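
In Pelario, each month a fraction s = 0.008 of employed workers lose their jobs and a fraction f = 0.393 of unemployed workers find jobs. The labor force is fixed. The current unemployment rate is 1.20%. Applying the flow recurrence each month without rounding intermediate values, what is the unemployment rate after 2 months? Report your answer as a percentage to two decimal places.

Unemployment rate after two months ≈ 1.71%.

With a fixed labor force, u_{t+1} = u_t + s·(1−u_t) − f·u_t = u_t·(1−s−f) + s.
Here 1−s−f = 0.599 and s = 0.008.
u_1 = 0.012000 × 0.599 + 0.008 = 0.015188.
u_2 = 0.015188 × 0.599 + 0.008 = 0.017098.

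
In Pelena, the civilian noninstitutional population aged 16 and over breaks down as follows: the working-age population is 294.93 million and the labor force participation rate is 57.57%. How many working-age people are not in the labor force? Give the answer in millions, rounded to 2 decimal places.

Share not in the labor force = 1 − 0.5757 = 0.4243.
Not in labor force = 0.4243 × 294.93 ≈ 125.14 million.

About 125.14 million are not in the labor force.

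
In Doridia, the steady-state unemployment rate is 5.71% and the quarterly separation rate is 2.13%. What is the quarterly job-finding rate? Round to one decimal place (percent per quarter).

Job-finding rate ≈ 35.2% per quarter.

From u* = s/(s+f): f = s·(1−u)/u.
f = 2.13 × (1 − 0.0571) / 0.0571 = 2.0084 / 0.0571 ≈ 35.2% per quarter.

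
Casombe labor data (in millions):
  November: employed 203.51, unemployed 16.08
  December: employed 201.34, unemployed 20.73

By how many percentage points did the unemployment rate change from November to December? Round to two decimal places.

November: labor force = 203.51 + 16.08 = 219.59; u = 16.08/219.59 = 7.32%.
December: labor force = 201.34 + 20.73 = 222.07; u = 20.73/222.07 = 9.33%.
Change = 9.33% − 7.32% = +2.01 pp.

The unemployment rate changed by +2.01 percentage points.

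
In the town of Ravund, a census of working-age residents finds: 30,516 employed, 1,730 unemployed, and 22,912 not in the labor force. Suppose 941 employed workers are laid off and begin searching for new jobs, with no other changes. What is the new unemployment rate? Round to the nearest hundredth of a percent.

Initially, labor force = 30,516 + 1,730 = 32,246, so u = 1,730/32,246 = 5.37%.
After the change, employed falls and unemployed rises by 941; labor force unchanged → E = 29,575, U = 2,671, labor force = 32,246.
New unemployment rate = 2,671 / 32,246 = 8.28%.

New unemployment rate ≈ 8.28%.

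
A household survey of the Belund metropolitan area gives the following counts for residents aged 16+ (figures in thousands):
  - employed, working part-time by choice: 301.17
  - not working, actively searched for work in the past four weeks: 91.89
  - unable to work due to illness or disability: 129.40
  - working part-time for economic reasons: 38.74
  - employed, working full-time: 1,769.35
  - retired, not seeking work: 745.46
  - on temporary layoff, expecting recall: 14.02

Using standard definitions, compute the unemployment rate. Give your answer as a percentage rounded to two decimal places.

Unemployment rate ≈ 4.78%.

Employed = 301.17 + 38.74 + 1,769.35 = 2,109.26 thousand (anyone who worked, including part-time for economic reasons, counts as employed).
Unemployed = 91.89 + 14.02 = 105.91 thousand (jobless and actively searching, or on temporary layoff).
Labor force = 2,109.26 + 105.91 = 2,215.17 thousand.
Unemployment rate = 105.91 / 2,215.17 = 4.78%.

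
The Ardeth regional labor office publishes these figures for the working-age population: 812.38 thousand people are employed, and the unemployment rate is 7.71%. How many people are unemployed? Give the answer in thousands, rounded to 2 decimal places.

About 67.87 thousand are unemployed.

Let U be the number unemployed. The labor force is E + U, and U/(E+U) = 0.0771.
So U = 0.0771 × 812.38 / (1 − 0.0771) = 62.6345 / 0.9229 ≈ 67.87 thousand.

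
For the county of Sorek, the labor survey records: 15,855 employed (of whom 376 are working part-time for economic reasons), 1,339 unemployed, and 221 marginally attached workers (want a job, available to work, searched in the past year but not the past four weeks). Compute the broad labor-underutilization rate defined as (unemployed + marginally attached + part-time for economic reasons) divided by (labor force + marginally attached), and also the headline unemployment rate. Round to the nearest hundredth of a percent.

Labor force = 15,855 + 1,339 = 17,194.
Numerator = 1,339 + 221 + 376 = 1,936.
Denominator = 17,194 + 221 = 17,415.
Broad rate = 1,936 / 17,415 = 11.12%.
Headline unemployment rate = 1,339 / 17,194 = 7.79%.

Broad underutilization rate ≈ 11.12%; headline unemployment rate ≈ 7.79%.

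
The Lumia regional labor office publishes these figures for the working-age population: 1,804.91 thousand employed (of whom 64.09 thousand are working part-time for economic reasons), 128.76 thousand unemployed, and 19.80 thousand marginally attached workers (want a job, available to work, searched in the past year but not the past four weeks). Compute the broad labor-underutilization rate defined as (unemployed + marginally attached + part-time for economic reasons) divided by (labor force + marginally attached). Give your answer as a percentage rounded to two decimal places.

Labor force = 1,804.91 + 128.76 = 1,933.67 thousand.
Numerator = 128.76 + 19.80 + 64.09 = 212.65 thousand.
Denominator = 1,933.67 + 19.80 = 1,953.47 thousand.
Broad rate = 212.65 / 1,953.47 = 10.89%.

Broad underutilization rate ≈ 10.89%.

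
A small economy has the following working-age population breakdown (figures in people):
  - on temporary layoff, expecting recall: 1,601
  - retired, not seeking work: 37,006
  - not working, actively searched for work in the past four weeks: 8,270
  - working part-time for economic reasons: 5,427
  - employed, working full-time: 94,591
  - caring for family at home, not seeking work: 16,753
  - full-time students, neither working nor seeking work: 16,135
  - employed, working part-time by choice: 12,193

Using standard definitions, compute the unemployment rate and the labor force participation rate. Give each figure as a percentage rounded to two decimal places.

Unemployment rate ≈ 8.09%; labor force participation rate ≈ 63.59%.

Employed = 5,427 + 94,591 + 12,193 = 112,211 (anyone who worked, including part-time for economic reasons, counts as employed).
Unemployed = 1,601 + 8,270 = 9,871 (jobless and actively searching, or on temporary layoff).
Labor force = 112,211 + 9,871 = 122,082.
Not in labor force = 37,006 + 16,753 + 16,135 = 69,894 (those not working and not actively searching are outside the labor force).
Civilian working-age population = 122,082 + 69,894 = 191,976.
Unemployment rate = 9,871 / 122,082 = 8.09%.
Labor force participation rate = 122,082 / 191,976 = 63.59%.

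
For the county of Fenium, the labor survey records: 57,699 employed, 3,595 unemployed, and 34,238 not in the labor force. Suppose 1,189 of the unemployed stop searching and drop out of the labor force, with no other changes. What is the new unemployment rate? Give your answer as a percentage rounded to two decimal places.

New unemployment rate ≈ 4.00%.

Initially, labor force = 57,699 + 3,595 = 61,294, so u = 3,595/61,294 = 5.87%.
After the change, unemployed and labor force both fall by 1,189 → E = 57,699, U = 2,406, labor force = 60,105.
New unemployment rate = 2,406 / 60,105 = 4.00%.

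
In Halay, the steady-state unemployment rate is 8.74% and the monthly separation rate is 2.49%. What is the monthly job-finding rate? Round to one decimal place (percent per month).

From u* = s/(s+f): f = s·(1−u)/u.
f = 2.49 × (1 − 0.0874) / 0.0874 = 2.2724 / 0.0874 ≈ 26.0% per month.

Job-finding rate ≈ 26.0% per month.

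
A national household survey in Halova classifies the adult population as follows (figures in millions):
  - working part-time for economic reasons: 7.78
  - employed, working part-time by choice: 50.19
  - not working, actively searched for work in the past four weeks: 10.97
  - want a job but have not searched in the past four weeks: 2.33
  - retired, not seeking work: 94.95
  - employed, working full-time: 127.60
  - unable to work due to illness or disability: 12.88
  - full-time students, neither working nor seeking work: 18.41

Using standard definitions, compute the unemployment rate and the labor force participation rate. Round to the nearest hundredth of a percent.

Employed = 7.78 + 50.19 + 127.60 = 185.57 million (anyone who worked, including part-time for economic reasons, counts as employed).
Unemployed = 10.97 million.
Labor force = 185.57 + 10.97 = 196.54 million.
Not in labor force = 2.33 + 94.95 + 12.88 + 18.41 = 128.57 million (those not working and not actively searching are outside the labor force — including those who want a job but have given up searching).
Civilian working-age population = 196.54 + 128.57 = 325.11 million.
Unemployment rate = 10.97 / 196.54 = 5.58%.
Labor force participation rate = 196.54 / 325.11 = 60.45%.

Unemployment rate ≈ 5.58%; labor force participation rate ≈ 60.45%.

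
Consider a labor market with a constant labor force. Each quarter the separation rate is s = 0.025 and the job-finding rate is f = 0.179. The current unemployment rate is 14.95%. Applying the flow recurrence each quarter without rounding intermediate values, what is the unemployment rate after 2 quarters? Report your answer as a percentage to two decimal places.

Unemployment rate after two quarters ≈ 13.96%.

With a fixed labor force, u_{t+1} = u_t + s·(1−u_t) − f·u_t = u_t·(1−s−f) + s.
Here 1−s−f = 0.796 and s = 0.025.
u_1 = 0.149500 × 0.796 + 0.025 = 0.144002.
u_2 = 0.144002 × 0.796 + 0.025 = 0.139626.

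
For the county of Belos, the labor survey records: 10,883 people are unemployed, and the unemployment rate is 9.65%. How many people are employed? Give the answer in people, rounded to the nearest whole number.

About 101,894 are employed.

Labor force = U / u = 10,883 / 0.0965 ≈ 112,777.
Employed = labor force − unemployed = 112,777 − 10,883 = 101,894.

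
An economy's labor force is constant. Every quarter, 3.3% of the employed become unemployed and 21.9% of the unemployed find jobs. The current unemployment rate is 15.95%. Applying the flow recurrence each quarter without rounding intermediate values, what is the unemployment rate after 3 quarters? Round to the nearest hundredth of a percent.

With a fixed labor force, u_{t+1} = u_t + s·(1−u_t) − f·u_t = u_t·(1−s−f) + s.
Here 1−s−f = 0.748 and s = 0.033.
u_1 = 0.159500 × 0.748 + 0.033 = 0.152306.
u_2 = 0.152306 × 0.748 + 0.033 = 0.146925.
u_3 = 0.146925 × 0.748 + 0.033 = 0.142900.

Unemployment rate after three quarters ≈ 14.29%.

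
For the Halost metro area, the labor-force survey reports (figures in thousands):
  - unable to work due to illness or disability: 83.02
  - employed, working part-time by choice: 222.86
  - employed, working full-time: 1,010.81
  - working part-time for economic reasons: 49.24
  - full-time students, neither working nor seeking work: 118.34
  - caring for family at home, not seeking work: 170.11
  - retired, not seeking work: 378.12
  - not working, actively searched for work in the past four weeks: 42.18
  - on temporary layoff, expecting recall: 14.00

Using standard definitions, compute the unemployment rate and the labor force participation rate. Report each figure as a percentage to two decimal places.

Unemployment rate ≈ 4.20%; labor force participation rate ≈ 64.11%.

Employed = 222.86 + 1,010.81 + 49.24 = 1,282.91 thousand (anyone who worked, including part-time for economic reasons, counts as employed).
Unemployed = 42.18 + 14.00 = 56.18 thousand (jobless and actively searching, or on temporary layoff).
Labor force = 1,282.91 + 56.18 = 1,339.09 thousand.
Not in labor force = 83.02 + 118.34 + 170.11 + 378.12 = 749.59 thousand (those not working and not actively searching are outside the labor force).
Civilian working-age population = 1,339.09 + 749.59 = 2,088.68 thousand.
Unemployment rate = 56.18 / 1,339.09 = 4.20%.
Labor force participation rate = 1,339.09 / 2,088.68 = 64.11%.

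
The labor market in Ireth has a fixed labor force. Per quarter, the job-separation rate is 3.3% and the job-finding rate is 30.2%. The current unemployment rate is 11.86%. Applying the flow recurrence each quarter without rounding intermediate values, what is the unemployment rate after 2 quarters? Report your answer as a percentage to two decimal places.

Unemployment rate after two quarters ≈ 10.74%.

With a fixed labor force, u_{t+1} = u_t + s·(1−u_t) − f·u_t = u_t·(1−s−f) + s.
Here 1−s−f = 0.665 and s = 0.033.
u_1 = 0.118600 × 0.665 + 0.033 = 0.111869.
u_2 = 0.111869 × 0.665 + 0.033 = 0.107393.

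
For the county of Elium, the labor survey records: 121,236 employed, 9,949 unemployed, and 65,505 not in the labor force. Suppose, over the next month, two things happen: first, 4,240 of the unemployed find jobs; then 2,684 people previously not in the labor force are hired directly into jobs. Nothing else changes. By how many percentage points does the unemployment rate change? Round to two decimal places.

Initially, labor force = 121,236 + 9,949 = 131,185, so u = 9,949/131,185 = 7.58%.
After the first change, unemployed falls and employed rises by 4,240; labor force unchanged → E = 125,476, U = 5,709, labor force = 131,185.
After the second change, employed and labor force both rise by 2,684; unemployed unchanged → E = 128,160, U = 5,709, labor force = 133,869.
New unemployment rate = 5,709 / 133,869 = 4.26%.
Change = 4.26% − 7.58% = −3.32 percentage points.

The unemployment rate changes by −3.32 percentage points.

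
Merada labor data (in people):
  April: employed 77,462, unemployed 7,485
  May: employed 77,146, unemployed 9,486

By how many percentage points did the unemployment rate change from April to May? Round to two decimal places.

April: labor force = 77,462 + 7,485 = 84,947; u = 7,485/84,947 = 8.81%.
May: labor force = 77,146 + 9,486 = 86,632; u = 9,486/86,632 = 10.95%.
Change = 10.95% − 8.81% = +2.14 pp.

The unemployment rate changed by +2.14 percentage points.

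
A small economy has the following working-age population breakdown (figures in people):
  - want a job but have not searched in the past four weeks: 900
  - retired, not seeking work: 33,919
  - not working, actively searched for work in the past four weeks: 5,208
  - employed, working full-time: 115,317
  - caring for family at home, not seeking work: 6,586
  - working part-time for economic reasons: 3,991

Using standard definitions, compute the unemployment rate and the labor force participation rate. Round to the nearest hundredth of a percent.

Unemployment rate ≈ 4.18%; labor force participation rate ≈ 75.05%.

Employed = 115,317 + 3,991 = 119,308 (anyone who worked, including part-time for economic reasons, counts as employed).
Unemployed = 5,208.
Labor force = 119,308 + 5,208 = 124,516.
Not in labor force = 900 + 33,919 + 6,586 = 41,405 (those not working and not actively searching are outside the labor force — including those who want a job but have given up searching).
Civilian working-age population = 124,516 + 41,405 = 165,921.
Unemployment rate = 5,208 / 124,516 = 4.18%.
Labor force participation rate = 124,516 / 165,921 = 75.05%.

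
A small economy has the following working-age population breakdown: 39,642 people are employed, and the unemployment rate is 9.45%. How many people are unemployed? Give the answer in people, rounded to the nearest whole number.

About 4,137 are unemployed.

Let U be the number unemployed. The labor force is E + U, and U/(E+U) = 0.0945.
So U = 0.0945 × 39,642 / (1 − 0.0945) = 3746.17 / 0.9055 ≈ 4,137.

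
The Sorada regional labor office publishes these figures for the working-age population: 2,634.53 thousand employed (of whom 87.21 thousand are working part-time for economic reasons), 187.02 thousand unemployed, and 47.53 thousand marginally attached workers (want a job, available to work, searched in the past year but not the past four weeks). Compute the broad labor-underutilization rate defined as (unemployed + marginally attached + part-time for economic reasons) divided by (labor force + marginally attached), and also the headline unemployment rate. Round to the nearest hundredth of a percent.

Labor force = 2,634.53 + 187.02 = 2,821.55 thousand.
Numerator = 187.02 + 47.53 + 87.21 = 321.76 thousand.
Denominator = 2,821.55 + 47.53 = 2,869.08 thousand.
Broad rate = 321.76 / 2,869.08 = 11.21%.
Headline unemployment rate = 187.02 / 2,821.55 = 6.63%.

Broad underutilization rate ≈ 11.21%; headline unemployment rate ≈ 6.63%.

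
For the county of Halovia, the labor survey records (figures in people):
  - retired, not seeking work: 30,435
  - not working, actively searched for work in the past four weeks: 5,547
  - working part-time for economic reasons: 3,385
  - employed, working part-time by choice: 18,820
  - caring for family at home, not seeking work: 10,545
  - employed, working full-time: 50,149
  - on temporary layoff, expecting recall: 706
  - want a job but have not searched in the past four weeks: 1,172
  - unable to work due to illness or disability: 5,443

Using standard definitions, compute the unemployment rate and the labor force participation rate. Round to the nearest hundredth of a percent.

Unemployment rate ≈ 7.95%; labor force participation rate ≈ 62.29%.

Employed = 3,385 + 18,820 + 50,149 = 72,354 (anyone who worked, including part-time for economic reasons, counts as employed).
Unemployed = 5,547 + 706 = 6,253 (jobless and actively searching, or on temporary layoff).
Labor force = 72,354 + 6,253 = 78,607.
Not in labor force = 30,435 + 10,545 + 1,172 + 5,443 = 47,595 (those not working and not actively searching are outside the labor force — including those who want a job but have given up searching).
Civilian working-age population = 78,607 + 47,595 = 126,202.
Unemployment rate = 6,253 / 78,607 = 7.95%.
Labor force participation rate = 78,607 / 126,202 = 62.29%.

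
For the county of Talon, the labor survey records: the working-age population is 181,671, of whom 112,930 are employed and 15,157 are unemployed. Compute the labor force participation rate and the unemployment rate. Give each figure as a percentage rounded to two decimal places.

Labor force participation rate ≈ 70.50%; unemployment rate ≈ 11.83%.

Labor force = employed + unemployed = 112,930 + 15,157 = 128,087.
Unemployment rate = 15,157 / 128,087 = 11.83%.
Labor force participation rate = 128,087 / 181,671 = 70.50%.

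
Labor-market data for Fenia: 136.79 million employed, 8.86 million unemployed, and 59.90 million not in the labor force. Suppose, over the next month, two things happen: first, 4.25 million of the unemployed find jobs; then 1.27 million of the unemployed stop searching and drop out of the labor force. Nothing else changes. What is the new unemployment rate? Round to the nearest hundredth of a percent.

Initially, labor force = 136.79 + 8.86 = 145.65 million, so u = 8.86/145.65 = 6.08%.
After the first change, unemployed falls and employed rises by 4.25; labor force unchanged → E = 141.04, U = 4.61, labor force = 145.65 million.
After the second change, unemployed and labor force both fall by 1.27 → E = 141.04, U = 3.34, labor force = 144.38 million.
New unemployment rate = 3.34 / 144.38 = 2.31%.

New unemployment rate ≈ 2.31%.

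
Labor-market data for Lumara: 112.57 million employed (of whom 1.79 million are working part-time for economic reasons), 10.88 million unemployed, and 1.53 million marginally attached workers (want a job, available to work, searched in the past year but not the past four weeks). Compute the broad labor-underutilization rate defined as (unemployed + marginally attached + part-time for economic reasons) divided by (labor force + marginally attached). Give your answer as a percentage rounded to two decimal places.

Broad underutilization rate ≈ 11.36%.

Labor force = 112.57 + 10.88 = 123.45 million.
Numerator = 10.88 + 1.53 + 1.79 = 14.20 million.
Denominator = 123.45 + 1.53 = 124.98 million.
Broad rate = 14.20 / 124.98 = 11.36%.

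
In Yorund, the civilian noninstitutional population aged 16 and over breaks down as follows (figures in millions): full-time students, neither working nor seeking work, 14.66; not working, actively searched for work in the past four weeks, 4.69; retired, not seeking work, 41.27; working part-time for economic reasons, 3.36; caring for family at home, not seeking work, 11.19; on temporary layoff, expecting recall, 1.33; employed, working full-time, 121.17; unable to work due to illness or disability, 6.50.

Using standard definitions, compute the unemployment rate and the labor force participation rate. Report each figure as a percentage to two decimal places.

Employed = 3.36 + 121.17 = 124.53 million (anyone who worked, including part-time for economic reasons, counts as employed).
Unemployed = 4.69 + 1.33 = 6.02 million (jobless and actively searching, or on temporary layoff).
Labor force = 124.53 + 6.02 = 130.55 million.
Not in labor force = 14.66 + 41.27 + 11.19 + 6.50 = 73.62 million (those not working and not actively searching are outside the labor force).
Civilian working-age population = 130.55 + 73.62 = 204.17 million.
Unemployment rate = 6.02 / 130.55 = 4.61%.
Labor force participation rate = 130.55 / 204.17 = 63.94%.

Unemployment rate ≈ 4.61%; labor force participation rate ≈ 63.94%.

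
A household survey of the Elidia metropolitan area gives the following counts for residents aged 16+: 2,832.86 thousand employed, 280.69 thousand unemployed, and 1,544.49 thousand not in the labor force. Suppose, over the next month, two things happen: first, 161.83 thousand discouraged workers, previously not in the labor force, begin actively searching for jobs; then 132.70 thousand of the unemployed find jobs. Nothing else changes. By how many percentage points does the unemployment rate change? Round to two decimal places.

The unemployment rate changes by +0.44 percentage points.

Initially, labor force = 2,832.86 + 280.69 = 3,113.55 thousand, so u = 280.69/3,113.55 = 9.02%.
After the first change, unemployed and labor force both rise by 161.83 → E = 2,832.86, U = 442.52, labor force = 3,275.38 thousand.
After the second change, unemployed falls and employed rises by 132.70; labor force unchanged → E = 2,965.56, U = 309.82, labor force = 3,275.38 thousand.
New unemployment rate = 309.82 / 3,275.38 = 9.46%.
Change = 9.46% − 9.02% = +0.44 percentage points.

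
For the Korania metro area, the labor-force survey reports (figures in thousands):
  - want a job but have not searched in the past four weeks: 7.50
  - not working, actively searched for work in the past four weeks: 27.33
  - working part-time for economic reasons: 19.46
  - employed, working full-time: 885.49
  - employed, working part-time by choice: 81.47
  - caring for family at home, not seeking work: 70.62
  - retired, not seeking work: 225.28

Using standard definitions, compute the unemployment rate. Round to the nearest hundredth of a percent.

Employed = 19.46 + 885.49 + 81.47 = 986.42 thousand (anyone who worked, including part-time for economic reasons, counts as employed).
Unemployed = 27.33 thousand.
Labor force = 986.42 + 27.33 = 1,013.75 thousand.
Unemployment rate = 27.33 / 1,013.75 = 2.70%.

Unemployment rate ≈ 2.70%.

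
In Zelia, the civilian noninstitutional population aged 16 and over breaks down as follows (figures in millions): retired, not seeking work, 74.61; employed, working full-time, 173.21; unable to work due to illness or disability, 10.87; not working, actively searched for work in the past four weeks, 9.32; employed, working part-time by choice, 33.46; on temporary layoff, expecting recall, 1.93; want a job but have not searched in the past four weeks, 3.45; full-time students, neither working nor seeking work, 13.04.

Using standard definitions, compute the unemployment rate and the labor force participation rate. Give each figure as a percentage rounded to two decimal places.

Unemployment rate ≈ 5.16%; labor force participation rate ≈ 68.12%.

Employed = 173.21 + 33.46 = 206.67 million.
Unemployed = 9.32 + 1.93 = 11.25 million (jobless and actively searching, or on temporary layoff).
Labor force = 206.67 + 11.25 = 217.92 million.
Not in labor force = 74.61 + 10.87 + 3.45 + 13.04 = 101.97 million (those not working and not actively searching are outside the labor force — including those who want a job but have given up searching).
Civilian working-age population = 217.92 + 101.97 = 319.89 million.
Unemployment rate = 11.25 / 217.92 = 5.16%.
Labor force participation rate = 217.92 / 319.89 = 68.12%.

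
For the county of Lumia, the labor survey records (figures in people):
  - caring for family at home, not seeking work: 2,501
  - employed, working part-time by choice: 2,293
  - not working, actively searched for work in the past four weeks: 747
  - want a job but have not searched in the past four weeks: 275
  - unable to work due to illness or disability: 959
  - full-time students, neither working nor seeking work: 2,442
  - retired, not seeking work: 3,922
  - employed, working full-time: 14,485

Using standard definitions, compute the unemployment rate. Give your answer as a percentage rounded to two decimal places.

Unemployment rate ≈ 4.26%.

Employed = 2,293 + 14,485 = 16,778.
Unemployed = 747.
Labor force = 16,778 + 747 = 17,525.
Unemployment rate = 747 / 17,525 = 4.26%.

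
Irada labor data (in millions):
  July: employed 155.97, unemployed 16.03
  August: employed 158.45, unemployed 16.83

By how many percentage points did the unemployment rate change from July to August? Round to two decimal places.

The unemployment rate changed by +0.28 percentage points.

July: labor force = 155.97 + 16.03 = 172.00; u = 16.03/172.00 = 9.32%.
August: labor force = 158.45 + 16.83 = 175.28; u = 16.83/175.28 = 9.60%.
Change = 9.60% − 9.32% = +0.28 pp.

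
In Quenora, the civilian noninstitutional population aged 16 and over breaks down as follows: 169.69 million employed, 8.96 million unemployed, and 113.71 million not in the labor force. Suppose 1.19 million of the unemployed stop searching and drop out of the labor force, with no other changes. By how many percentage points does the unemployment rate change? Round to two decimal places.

The unemployment rate changes by −0.64 percentage points.

Initially, labor force = 169.69 + 8.96 = 178.65 million, so u = 8.96/178.65 = 5.02%.
After the change, unemployed and labor force both fall by 1.19 → E = 169.69, U = 7.77, labor force = 177.46 million.
New unemployment rate = 7.77 / 177.46 = 4.38%.
Change = 4.38% − 5.02% = −0.64 percentage points.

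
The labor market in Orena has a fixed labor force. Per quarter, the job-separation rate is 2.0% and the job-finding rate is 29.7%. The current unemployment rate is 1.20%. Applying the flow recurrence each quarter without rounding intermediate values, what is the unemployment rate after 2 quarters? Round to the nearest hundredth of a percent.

Unemployment rate after two quarters ≈ 3.93%.

With a fixed labor force, u_{t+1} = u_t + s·(1−u_t) − f·u_t = u_t·(1−s−f) + s.
Here 1−s−f = 0.683 and s = 0.020.
u_1 = 0.012000 × 0.683 + 0.020 = 0.028196.
u_2 = 0.028196 × 0.683 + 0.020 = 0.039258.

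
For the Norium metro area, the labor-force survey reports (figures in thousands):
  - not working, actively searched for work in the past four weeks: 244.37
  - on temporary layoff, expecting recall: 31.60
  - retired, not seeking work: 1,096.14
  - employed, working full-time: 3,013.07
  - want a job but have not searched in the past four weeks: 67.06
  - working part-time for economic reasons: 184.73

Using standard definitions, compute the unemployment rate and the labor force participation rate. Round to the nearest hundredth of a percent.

Unemployment rate ≈ 7.94%; labor force participation rate ≈ 74.91%.

Employed = 3,013.07 + 184.73 = 3,197.80 thousand (anyone who worked, including part-time for economic reasons, counts as employed).
Unemployed = 244.37 + 31.60 = 275.97 thousand (jobless and actively searching, or on temporary layoff).
Labor force = 3,197.80 + 275.97 = 3,473.77 thousand.
Not in labor force = 1,096.14 + 67.06 = 1,163.20 thousand (those not working and not actively searching are outside the labor force — including those who want a job but have given up searching).
Civilian working-age population = 3,473.77 + 1,163.20 = 4,636.97 thousand.
Unemployment rate = 275.97 / 3,473.77 = 7.94%.
Labor force participation rate = 3,473.77 / 4,636.97 = 74.91%.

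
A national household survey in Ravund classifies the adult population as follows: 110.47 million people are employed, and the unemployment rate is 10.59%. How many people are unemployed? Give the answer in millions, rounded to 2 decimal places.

Let U be the number unemployed. The labor force is E + U, and U/(E+U) = 0.1059.
So U = 0.1059 × 110.47 / (1 − 0.1059) = 11.6988 / 0.8941 ≈ 13.08 million.

About 13.08 million are unemployed.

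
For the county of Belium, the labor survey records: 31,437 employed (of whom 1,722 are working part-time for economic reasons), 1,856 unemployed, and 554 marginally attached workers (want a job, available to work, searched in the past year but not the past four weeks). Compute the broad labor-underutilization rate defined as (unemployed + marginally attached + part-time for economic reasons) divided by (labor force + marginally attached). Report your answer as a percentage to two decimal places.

Labor force = 31,437 + 1,856 = 33,293.
Numerator = 1,856 + 554 + 1,722 = 4,132.
Denominator = 33,293 + 554 = 33,847.
Broad rate = 4,132 / 33,847 = 12.21%.

Broad underutilization rate ≈ 12.21%.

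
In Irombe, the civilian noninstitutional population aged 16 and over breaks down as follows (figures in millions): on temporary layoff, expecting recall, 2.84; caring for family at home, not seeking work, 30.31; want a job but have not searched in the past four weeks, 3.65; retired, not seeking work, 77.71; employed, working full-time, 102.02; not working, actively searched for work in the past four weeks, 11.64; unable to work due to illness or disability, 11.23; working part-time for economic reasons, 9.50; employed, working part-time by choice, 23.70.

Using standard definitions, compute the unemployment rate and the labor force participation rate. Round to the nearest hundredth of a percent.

Unemployment rate ≈ 9.67%; labor force participation rate ≈ 54.92%.

Employed = 102.02 + 9.50 + 23.70 = 135.22 million (anyone who worked, including part-time for economic reasons, counts as employed).
Unemployed = 2.84 + 11.64 = 14.48 million (jobless and actively searching, or on temporary layoff).
Labor force = 135.22 + 14.48 = 149.70 million.
Not in labor force = 30.31 + 3.65 + 77.71 + 11.23 = 122.90 million (those not working and not actively searching are outside the labor force — including those who want a job but have given up searching).
Civilian working-age population = 149.70 + 122.90 = 272.60 million.
Unemployment rate = 14.48 / 149.70 = 9.67%.
Labor force participation rate = 149.70 / 272.60 = 54.92%.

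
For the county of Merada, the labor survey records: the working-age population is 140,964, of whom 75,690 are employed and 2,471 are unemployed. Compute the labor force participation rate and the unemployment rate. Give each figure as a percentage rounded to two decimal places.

Labor force participation rate ≈ 55.45%; unemployment rate ≈ 3.16%.

Labor force = employed + unemployed = 75,690 + 2,471 = 78,161.
Unemployment rate = 2,471 / 78,161 = 3.16%.
Labor force participation rate = 78,161 / 140,964 = 55.45%.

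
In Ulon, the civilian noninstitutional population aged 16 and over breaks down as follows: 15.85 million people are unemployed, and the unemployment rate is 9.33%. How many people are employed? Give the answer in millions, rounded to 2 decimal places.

Labor force = U / u = 15.85 / 0.0933 ≈ 169.88 million.
Employed = labor force − unemployed = 169.88 − 15.85 = 154.03 million.

About 154.03 million are employed.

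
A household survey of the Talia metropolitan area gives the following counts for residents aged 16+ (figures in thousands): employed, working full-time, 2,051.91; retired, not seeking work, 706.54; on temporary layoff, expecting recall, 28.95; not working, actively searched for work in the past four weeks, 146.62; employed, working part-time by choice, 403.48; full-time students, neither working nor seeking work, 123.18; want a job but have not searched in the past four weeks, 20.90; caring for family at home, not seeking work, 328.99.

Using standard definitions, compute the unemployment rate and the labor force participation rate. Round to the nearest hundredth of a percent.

Employed = 2,051.91 + 403.48 = 2,455.39 thousand.
Unemployed = 28.95 + 146.62 = 175.57 thousand (jobless and actively searching, or on temporary layoff).
Labor force = 2,455.39 + 175.57 = 2,630.96 thousand.
Not in labor force = 706.54 + 123.18 + 20.90 + 328.99 = 1,179.61 thousand (those not working and not actively searching are outside the labor force — including those who want a job but have given up searching).
Civilian working-age population = 2,630.96 + 1,179.61 = 3,810.57 thousand.
Unemployment rate = 175.57 / 2,630.96 = 6.67%.
Labor force participation rate = 2,630.96 / 3,810.57 = 69.04%.

Unemployment rate ≈ 6.67%; labor force participation rate ≈ 69.04%.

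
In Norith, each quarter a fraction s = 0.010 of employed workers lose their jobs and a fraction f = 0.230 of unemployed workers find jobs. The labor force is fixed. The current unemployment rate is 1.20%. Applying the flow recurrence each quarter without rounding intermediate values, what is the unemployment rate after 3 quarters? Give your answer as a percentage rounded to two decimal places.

With a fixed labor force, u_{t+1} = u_t + s·(1−u_t) − f·u_t = u_t·(1−s−f) + s.
Here 1−s−f = 0.760 and s = 0.010.
u_1 = 0.012000 × 0.760 + 0.010 = 0.019120.
u_2 = 0.019120 × 0.760 + 0.010 = 0.024531.
u_3 = 0.024531 × 0.760 + 0.010 = 0.028644.

Unemployment rate after three quarters ≈ 2.86%.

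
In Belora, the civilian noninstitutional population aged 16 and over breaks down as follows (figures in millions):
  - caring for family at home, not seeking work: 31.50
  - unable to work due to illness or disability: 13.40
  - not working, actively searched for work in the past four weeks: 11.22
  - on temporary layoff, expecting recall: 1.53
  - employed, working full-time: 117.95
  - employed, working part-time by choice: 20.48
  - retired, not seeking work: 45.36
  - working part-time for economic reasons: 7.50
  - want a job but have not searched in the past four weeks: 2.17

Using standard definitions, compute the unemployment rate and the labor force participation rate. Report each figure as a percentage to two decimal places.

Unemployment rate ≈ 8.04%; labor force participation rate ≈ 63.19%.

Employed = 117.95 + 20.48 + 7.50 = 145.93 million (anyone who worked, including part-time for economic reasons, counts as employed).
Unemployed = 11.22 + 1.53 = 12.75 million (jobless and actively searching, or on temporary layoff).
Labor force = 145.93 + 12.75 = 158.68 million.
Not in labor force = 31.50 + 13.40 + 45.36 + 2.17 = 92.43 million (those not working and not actively searching are outside the labor force — including those who want a job but have given up searching).
Civilian working-age population = 158.68 + 92.43 = 251.11 million.
Unemployment rate = 12.75 / 158.68 = 8.04%.
Labor force participation rate = 158.68 / 251.11 = 63.19%.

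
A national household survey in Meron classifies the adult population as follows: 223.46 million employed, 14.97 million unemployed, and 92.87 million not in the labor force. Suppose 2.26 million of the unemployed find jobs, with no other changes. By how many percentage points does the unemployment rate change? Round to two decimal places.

Initially, labor force = 223.46 + 14.97 = 238.43 million, so u = 14.97/238.43 = 6.28%.
After the change, unemployed falls and employed rises by 2.26; labor force unchanged → E = 225.72, U = 12.71, labor force = 238.43 million.
New unemployment rate = 12.71 / 238.43 = 5.33%.
Change = 5.33% − 6.28% = −0.95 percentage points.

The unemployment rate changes by −0.95 percentage points.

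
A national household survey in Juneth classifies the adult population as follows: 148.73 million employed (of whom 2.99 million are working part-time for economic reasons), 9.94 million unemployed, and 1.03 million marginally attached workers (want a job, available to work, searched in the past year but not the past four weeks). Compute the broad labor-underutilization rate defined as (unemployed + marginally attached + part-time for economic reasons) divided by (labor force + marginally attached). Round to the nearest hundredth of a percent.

Broad underutilization rate ≈ 8.74%.

Labor force = 148.73 + 9.94 = 158.67 million.
Numerator = 9.94 + 1.03 + 2.99 = 13.96 million.
Denominator = 158.67 + 1.03 = 159.70 million.
Broad rate = 13.96 / 159.70 = 8.74%.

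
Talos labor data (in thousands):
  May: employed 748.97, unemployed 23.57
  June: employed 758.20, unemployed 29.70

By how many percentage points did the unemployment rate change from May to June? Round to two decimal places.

May: labor force = 748.97 + 23.57 = 772.54; u = 23.57/772.54 = 3.05%.
June: labor force = 758.20 + 29.70 = 787.90; u = 29.70/787.90 = 3.77%.
Change = 3.77% − 3.05% = +0.72 pp.

The unemployment rate changed by +0.72 percentage points.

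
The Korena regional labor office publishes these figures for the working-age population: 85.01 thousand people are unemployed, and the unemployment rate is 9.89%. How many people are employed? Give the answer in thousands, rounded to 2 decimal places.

Labor force = U / u = 85.01 / 0.0989 ≈ 859.56 thousand.
Employed = labor force − unemployed = 859.56 − 85.01 = 774.55 thousand.

About 774.55 thousand are employed.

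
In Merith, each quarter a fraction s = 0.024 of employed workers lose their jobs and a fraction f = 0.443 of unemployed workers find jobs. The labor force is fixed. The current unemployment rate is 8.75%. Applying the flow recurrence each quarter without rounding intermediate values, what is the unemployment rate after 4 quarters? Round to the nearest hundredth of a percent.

With a fixed labor force, u_{t+1} = u_t + s·(1−u_t) − f·u_t = u_t·(1−s−f) + s.
Here 1−s−f = 0.533 and s = 0.024.
u_1 = 0.087500 × 0.533 + 0.024 = 0.070637.
u_2 = 0.070637 × 0.533 + 0.024 = 0.061650.
u_3 = 0.061650 × 0.533 + 0.024 = 0.056859.
u_4 = 0.056859 × 0.533 + 0.024 = 0.054306.

Unemployment rate after four quarters ≈ 5.43%.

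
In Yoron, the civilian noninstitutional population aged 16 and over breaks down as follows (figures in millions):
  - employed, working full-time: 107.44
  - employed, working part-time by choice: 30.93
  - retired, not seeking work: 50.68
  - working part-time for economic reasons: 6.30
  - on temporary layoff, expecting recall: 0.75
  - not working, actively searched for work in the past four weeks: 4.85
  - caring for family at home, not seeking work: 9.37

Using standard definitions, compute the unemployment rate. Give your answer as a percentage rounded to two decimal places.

Employed = 107.44 + 30.93 + 6.30 = 144.67 million (anyone who worked, including part-time for economic reasons, counts as employed).
Unemployed = 0.75 + 4.85 = 5.60 million (jobless and actively searching, or on temporary layoff).
Labor force = 144.67 + 5.60 = 150.27 million.
Unemployment rate = 5.60 / 150.27 = 3.73%.

Unemployment rate ≈ 3.73%.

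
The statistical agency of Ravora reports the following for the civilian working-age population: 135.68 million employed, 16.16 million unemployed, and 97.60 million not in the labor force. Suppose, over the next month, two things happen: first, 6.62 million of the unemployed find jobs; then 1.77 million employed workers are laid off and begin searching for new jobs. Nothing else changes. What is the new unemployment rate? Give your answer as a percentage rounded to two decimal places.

New unemployment rate ≈ 7.45%.

Initially, labor force = 135.68 + 16.16 = 151.84 million, so u = 16.16/151.84 = 10.64%.
After the first change, unemployed falls and employed rises by 6.62; labor force unchanged → E = 142.30, U = 9.54, labor force = 151.84 million.
After the second change, employed falls and unemployed rises by 1.77; labor force unchanged → E = 140.53, U = 11.31, labor force = 151.84 million.
New unemployment rate = 11.31 / 151.84 = 7.45%.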